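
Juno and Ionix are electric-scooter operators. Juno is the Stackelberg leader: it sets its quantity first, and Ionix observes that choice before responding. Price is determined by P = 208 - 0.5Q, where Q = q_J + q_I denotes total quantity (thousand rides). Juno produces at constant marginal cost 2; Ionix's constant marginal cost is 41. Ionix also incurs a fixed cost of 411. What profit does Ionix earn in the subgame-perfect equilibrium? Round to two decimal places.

579.13

The follower Ionix best-responds to any q_J: π_I = (208 - 0.5Q)q_I - 41q_I.
∂π_I/∂q_I = 167 - (1/2)q_J - q_I = 0 gives the reaction function q_I = (167 - (1/2)q_J).
Juno substitutes q_I(q_J) into its own profit: π_J = q_J(208 - (1/2)q_J - (167 - (1/2)q_J)/2) - 2q_J = (249/2 - (1/4)q_J)q_J - 2q_J.
Leader FOC: 245/2 - (1/2)q_J = 0, so q_J = 245.
Then q_I = (167 - (1/2)·245) = 89/2.
Price P = 208 - (1/2)·(579/2) = 253/4.
Ionix's profit: (253/4 - 41)·(89/2) - 411 = 579.1250.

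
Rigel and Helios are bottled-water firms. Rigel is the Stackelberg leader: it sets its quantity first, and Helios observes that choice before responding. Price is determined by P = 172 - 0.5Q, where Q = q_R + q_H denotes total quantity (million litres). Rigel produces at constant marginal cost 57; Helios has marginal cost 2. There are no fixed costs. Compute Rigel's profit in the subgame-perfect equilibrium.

900

The follower Helios best-responds to any q_R: π_H = (172 - 0.5Q)q_H - 2q_H.
∂π_H/∂q_H = 170 - (1/2)q_R - q_H = 0 gives the reaction function q_H = (170 - (1/2)q_R).
Rigel substitutes q_H(q_R) into its own profit: π_R = q_R(172 - (1/2)q_R - (170 - (1/2)q_R)/2) - 57q_R = (87 - (1/4)q_R)q_R - 57q_R.
The leader's first-order condition 30 - (1/2)q_R = 0 yields q_R = 60.
Then q_H = (170 - (1/2)·60) = 140.
Price P = 172 - (1/2)·200 = 72.
Rigel's profit: (72 - 57)·60 = 900.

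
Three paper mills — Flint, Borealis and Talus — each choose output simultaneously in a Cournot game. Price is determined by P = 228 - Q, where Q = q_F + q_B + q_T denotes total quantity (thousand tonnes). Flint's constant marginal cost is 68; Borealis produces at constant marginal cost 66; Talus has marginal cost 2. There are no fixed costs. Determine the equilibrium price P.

91

Flint's profit: π_F = (228 - Q)q_F - (68q_F). Setting ∂π_F/∂q_F = 0: 160 - 2q_F - (q_B + q_T) = 0.
Borealis's profit: π_B = (228 - Q)q_B - (66q_B). Setting ∂π_B/∂q_B = 0: 162 - 2q_B - (q_F + q_T) = 0.
Talus's first-order condition: 226 - 2q_T - (q_F + q_B) = 0.
Adding the 3 first-order conditions: 548 − 4Q = 0, so Q = 137.
Back-substituting: q_F = (160 − 137) = 23, q_B = (162 − 137) = 25, q_T = (226 − 137) = 89.
Total output Q = 137, so price P = 228 - 137 = 91.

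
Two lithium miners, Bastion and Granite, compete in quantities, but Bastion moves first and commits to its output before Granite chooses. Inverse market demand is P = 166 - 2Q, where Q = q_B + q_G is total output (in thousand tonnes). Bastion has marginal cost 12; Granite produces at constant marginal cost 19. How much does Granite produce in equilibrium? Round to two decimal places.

16.63

Solve by backward induction. Given q_B, the follower Granite maximises π_G = (166 - 2q_B - 2q_G)q_G - 19q_G.
Setting the follower's marginal profit to zero, 147 - 2q_B - 4q_G = 0, i.e. q_G = (147 - 2q_B)/4.
Bastion substitutes q_G(q_B) into its own profit: π_B = q_B(166 - 2q_B - (147 - 2q_B)/2) - 12q_B = (185/2 - q_B)q_B - 12q_B.
Maximising: ∂π_B/∂q_B = 161/2 - 2q_B = 0, giving q_B = 161/4.
Then q_G = (147 - 2·(161/4))/4 = 133/8.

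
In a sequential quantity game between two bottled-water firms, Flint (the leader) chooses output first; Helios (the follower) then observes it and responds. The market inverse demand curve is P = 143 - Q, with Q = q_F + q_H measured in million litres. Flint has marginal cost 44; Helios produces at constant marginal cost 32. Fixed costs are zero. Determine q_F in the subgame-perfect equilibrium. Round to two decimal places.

43.50

The follower Helios best-responds to any q_F: π_H = (143 - Q)q_H - 32q_H.
∂π_H/∂q_H = 111 - q_F - 2q_H = 0 gives the reaction function q_H = (111 - q_F)/2.
Flint substitutes q_H(q_F) into its own profit: π_F = q_F(143 - q_F - (111 - q_F)/2) - 44q_F = (175/2 - (1/2)q_F)q_F - 44q_F.
Leader FOC: 87/2 - q_F = 0, so q_F = 87/2.
Then q_H = (111 - 87/2)/2 = 135/4.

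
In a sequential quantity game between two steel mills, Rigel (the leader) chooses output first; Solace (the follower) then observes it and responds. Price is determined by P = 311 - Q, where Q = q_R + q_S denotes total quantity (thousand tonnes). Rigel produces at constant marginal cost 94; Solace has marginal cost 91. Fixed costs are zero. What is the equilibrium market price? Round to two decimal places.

The follower Solace best-responds to any q_R: π_S = (311 - Q)q_S - 91q_S.
Setting the follower's marginal profit to zero, 220 - q_R - 2q_S = 0, i.e. q_S = (220 - q_R)/2.
The leader anticipates this reaction. Substituting into P = 311 - Q gives P = 201 - (1/2)q_R, so π_R = (201 - (1/2)q_R)q_R - 94q_R.
Maximising: ∂π_R/∂q_R = 107 - q_R = 0, giving q_R = 107.
Then q_S = (220 - 107)/2 = 113/2.
Total output Q = 327/2, so price P = 311 - 327/2 = 295/2.

147.50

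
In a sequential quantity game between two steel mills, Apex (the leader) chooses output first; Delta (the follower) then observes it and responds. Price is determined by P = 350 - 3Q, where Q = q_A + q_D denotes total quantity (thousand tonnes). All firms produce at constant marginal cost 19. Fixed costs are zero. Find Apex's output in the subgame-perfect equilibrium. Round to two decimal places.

55.17

The follower Delta best-responds to any q_A: π_D = (350 - 3Q)q_D - 19q_D.
Follower FOC: 331 - 3q_A - 6q_D = 0, so q_D(q_A) = (331 - 3q_A)/6.
The leader anticipates this reaction. Substituting into P = 350 - 3Q gives P = 369/2 - (3/2)q_A, so π_A = (369/2 - (3/2)q_A)q_A - 19q_A.
The leader's first-order condition 331/2 - 3q_A = 0 yields q_A = 331/6.
Then q_D = (331 - 3·(331/6))/6 = 331/12.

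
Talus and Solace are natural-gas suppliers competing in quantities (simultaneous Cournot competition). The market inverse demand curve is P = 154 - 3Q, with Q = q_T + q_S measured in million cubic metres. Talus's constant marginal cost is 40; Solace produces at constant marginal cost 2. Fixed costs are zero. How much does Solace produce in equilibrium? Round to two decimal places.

21.11

Talus's profit: π_T = (154 - 3Q)q_T - (40q_T). Setting ∂π_T/∂q_T = 0: 114 - 6q_T - 3(q_S) = 0.
Solace's first-order condition: 152 - 6q_S - 3(q_T) = 0.
So q_T = (114 - 3q_S)/6 and q_S = (152 - 3q_T)/6.
Solving the pair: q_T = 76/9, q_S = 190/9.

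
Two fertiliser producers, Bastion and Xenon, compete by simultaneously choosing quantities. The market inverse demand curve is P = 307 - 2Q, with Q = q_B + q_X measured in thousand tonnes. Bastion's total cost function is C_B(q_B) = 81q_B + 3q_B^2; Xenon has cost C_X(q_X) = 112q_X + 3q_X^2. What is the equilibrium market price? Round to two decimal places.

Bastion's profit: π_B = (307 - 2Q)q_B - (81q_B + 3q_B²). Setting ∂π_B/∂q_B = 0: 226 - 10q_B - 2(q_X) = 0.
Xenon's profit: π_X = (307 - 2Q)q_X - (112q_X + 3q_X²). Setting ∂π_X/∂q_X = 0: 195 - 10q_X - 2(q_B) = 0.
Best responses: q_B = (226 - 2q_X)/10, q_X = (195 - 2q_B)/10.
Substituting one into the other gives q_B = 935/48 and q_X = 749/48.
Total output Q = 421/12, so price P = 307 - 2·(421/12) = 1421/6.

236.83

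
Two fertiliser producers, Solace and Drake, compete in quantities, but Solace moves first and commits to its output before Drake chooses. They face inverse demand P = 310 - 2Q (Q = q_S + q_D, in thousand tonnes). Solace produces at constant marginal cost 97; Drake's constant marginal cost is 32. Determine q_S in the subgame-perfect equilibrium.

37

The follower Drake best-responds to any q_S: π_D = (310 - 2Q)q_D - 32q_D.
Follower FOC: 278 - 2q_S - 4q_D = 0, so q_D(q_S) = (278 - 2q_S)/4.
The leader anticipates this reaction. Substituting into P = 310 - 2Q gives P = 171 - q_S, so π_S = (171 - q_S)q_S - 97q_S.
Maximising: ∂π_S/∂q_S = 74 - 2q_S = 0, giving q_S = 37.
Then q_D = (278 - 2·37)/4 = 51.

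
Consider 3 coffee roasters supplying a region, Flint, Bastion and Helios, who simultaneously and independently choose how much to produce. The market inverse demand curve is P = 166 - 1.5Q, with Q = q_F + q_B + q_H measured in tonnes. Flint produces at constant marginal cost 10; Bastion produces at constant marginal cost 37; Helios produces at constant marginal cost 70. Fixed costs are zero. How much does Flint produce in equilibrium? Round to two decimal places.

Flint's profit: π_F = (166 - 1.5Q)q_F - (10q_F). Setting ∂π_F/∂q_F = 0: 156 - 3q_F - (3/2)(q_B + q_H) = 0.
Bastion's first-order condition: 129 - 3q_B - (3/2)(q_F + q_H) = 0.
Helios's profit: π_H = (166 - 1.5Q)q_H - (70q_H). Setting ∂π_H/∂q_H = 0: 96 - 3q_H - (3/2)(q_F + q_B) = 0.
Adding the 3 conditions: 381 − 3Q − 3Q = 0, i.e. Q = 127/2.
Back-substituting: q_F = (156 − 381/4)/(3/2) = 81/2, q_B = (129 − 381/4)/(3/2) = 45/2, q_H = (96 − 381/4)/(3/2) = 1/2.

40.50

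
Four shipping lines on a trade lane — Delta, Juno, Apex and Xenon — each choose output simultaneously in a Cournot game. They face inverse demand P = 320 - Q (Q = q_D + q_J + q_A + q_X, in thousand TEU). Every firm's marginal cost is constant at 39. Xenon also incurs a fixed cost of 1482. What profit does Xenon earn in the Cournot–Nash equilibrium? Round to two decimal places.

Each firm earns π_i = (320 - Q)q_i - 39q_i.
First-order condition (treating rivals' output as given): 281 - 2q_i - Σ_{j≠i} q_j = 0.
By symmetry each firm produces the same amount; substituting Σ_{j≠i} q_j = 3q_i yields q_i = 281/5.
Price P = 320 - 1124/5 = 476/5.
Xenon's profit: (476/5 - 39)·(281/5) - 1482 = 1676.4400.

1676.44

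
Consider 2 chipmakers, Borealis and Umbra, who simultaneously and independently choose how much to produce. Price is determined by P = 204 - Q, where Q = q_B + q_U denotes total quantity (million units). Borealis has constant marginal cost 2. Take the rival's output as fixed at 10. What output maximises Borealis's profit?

With the rival's output fixed at 10, Borealis's profit is π_B = (204 - 10 - q_B)q_B - (2q_B) = (194 - q_B)q_B - (2q_B).
∂π_B/∂q_B = 192 - 2q_B = 0, so q_B = 96.

96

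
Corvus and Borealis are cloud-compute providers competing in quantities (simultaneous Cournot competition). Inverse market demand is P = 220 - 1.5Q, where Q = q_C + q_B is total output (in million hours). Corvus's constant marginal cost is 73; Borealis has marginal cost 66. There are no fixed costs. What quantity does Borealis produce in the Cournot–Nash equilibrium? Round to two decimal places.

Corvus's profit: π_C = (220 - 1.5Q)q_C - (73q_C). Setting ∂π_C/∂q_C = 0: 147 - 3q_C - (3/2)(q_B) = 0.
Borealis's profit: π_B = (220 - 1.5Q)q_B - (66q_B). Setting ∂π_B/∂q_B = 0: 154 - 3q_B - (3/2)(q_C) = 0.
So q_C = (147 - (3/2)q_B)/3 and q_B = (154 - (3/2)q_C)/3.
Solving the pair: q_C = 280/9, q_B = 322/9.

35.78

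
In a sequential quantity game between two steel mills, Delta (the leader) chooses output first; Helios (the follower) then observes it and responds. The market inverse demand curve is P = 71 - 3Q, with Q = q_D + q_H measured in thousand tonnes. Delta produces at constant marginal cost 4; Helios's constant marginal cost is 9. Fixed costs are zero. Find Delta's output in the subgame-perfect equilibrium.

The follower Helios best-responds to any q_D: π_H = (71 - 3Q)q_H - 9q_H.
Setting the follower's marginal profit to zero, 62 - 3q_D - 6q_H = 0, i.e. q_H = (62 - 3q_D)/6.
Delta substitutes q_H(q_D) into its own profit: π_D = q_D(71 - 3q_D - (62 - 3q_D)/2) - 4q_D = (40 - (3/2)q_D)q_D - 4q_D.
Leader FOC: 36 - 3q_D = 0, so q_D = 12.
Then q_H = (62 - 3·12)/6 = 13/3.

12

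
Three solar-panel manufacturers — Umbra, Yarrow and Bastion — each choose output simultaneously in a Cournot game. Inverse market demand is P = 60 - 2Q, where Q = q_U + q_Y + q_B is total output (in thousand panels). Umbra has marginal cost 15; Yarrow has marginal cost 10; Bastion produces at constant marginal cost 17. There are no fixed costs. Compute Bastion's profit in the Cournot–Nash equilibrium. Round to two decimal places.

Umbra's profit: π_U = (60 - 2Q)q_U - (15q_U). Setting ∂π_U/∂q_U = 0: 45 - 4q_U - 2(q_Y + q_B) = 0.
Yarrow's profit: π_Y = (60 - 2Q)q_Y - (10q_Y). Setting ∂π_Y/∂q_Y = 0: 50 - 4q_Y - 2(q_U + q_B) = 0.
Bastion's first-order condition: 43 - 4q_B - 2(q_U + q_Y) = 0.
Summing all 3 equations gives 138 − 8Q = 0, hence Q = 69/4.
Back-substituting: q_U = (45 − 69/2)/2 = 21/4, q_Y = (50 − 69/2)/2 = 31/4, q_B = (43 − 69/2)/2 = 17/4.
Price P = 60 - 2·(69/4) = 51/2.
Bastion's profit: (51/2 - 17)·(17/4) = 289/8.

36.13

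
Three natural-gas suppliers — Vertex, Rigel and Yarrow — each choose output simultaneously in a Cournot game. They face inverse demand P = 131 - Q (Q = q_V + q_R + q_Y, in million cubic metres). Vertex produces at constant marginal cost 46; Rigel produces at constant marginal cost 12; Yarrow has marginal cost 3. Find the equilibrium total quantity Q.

Vertex's profit: π_V = (131 - Q)q_V - (46q_V). Setting ∂π_V/∂q_V = 0: 85 - 2q_V - (q_R + q_Y) = 0.
Rigel's profit: π_R = (131 - Q)q_R - (12q_R). Setting ∂π_R/∂q_R = 0: 119 - 2q_R - (q_V + q_Y) = 0.
Yarrow's profit: π_Y = (131 - Q)q_Y - (3q_Y). Setting ∂π_Y/∂q_Y = 0: 128 - 2q_Y - (q_V + q_R) = 0.
Adding the 3 first-order conditions: 332 − 4Q = 0, so Q = 83.
Back-substituting: q_V = (85 − 83) = 2, q_R = (119 − 83) = 36, q_Y = (128 − 83) = 45.
Total output Q = 2 + 36 + 45 = 83.

83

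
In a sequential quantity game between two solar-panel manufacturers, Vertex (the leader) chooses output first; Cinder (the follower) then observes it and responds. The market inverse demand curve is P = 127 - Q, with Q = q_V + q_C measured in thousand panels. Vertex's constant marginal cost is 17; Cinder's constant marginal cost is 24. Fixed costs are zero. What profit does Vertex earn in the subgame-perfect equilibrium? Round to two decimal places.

1711.13

The follower Cinder best-responds to any q_V: π_C = (127 - Q)q_C - 24q_C.
Follower FOC: 103 - q_V - 2q_C = 0, so q_C(q_V) = (103 - q_V)/2.
The leader anticipates this reaction. Substituting into P = 127 - Q gives P = 151/2 - (1/2)q_V, so π_V = (151/2 - (1/2)q_V)q_V - 17q_V.
The leader's first-order condition 117/2 - q_V = 0 yields q_V = 117/2.
Then q_C = (103 - 117/2)/2 = 89/4.
Price P = 127 - 323/4 = 185/4.
Vertex's profit: (185/4 - 17)·(117/2) = 1711.1250.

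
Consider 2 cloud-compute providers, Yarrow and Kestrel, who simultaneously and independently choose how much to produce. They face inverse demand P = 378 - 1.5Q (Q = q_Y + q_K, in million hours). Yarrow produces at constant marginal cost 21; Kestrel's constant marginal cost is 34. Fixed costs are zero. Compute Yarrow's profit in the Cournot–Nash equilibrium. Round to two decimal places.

Yarrow's profit: π_Y = (378 - 1.5Q)q_Y - (21q_Y). Setting ∂π_Y/∂q_Y = 0: 357 - 3q_Y - (3/2)(q_K) = 0.
Kestrel's first-order condition: 344 - 3q_K - (3/2)(q_Y) = 0.
Rearranging gives the reaction functions q_Y = (357 - (3/2)q_K)/3 and q_K = (344 - (3/2)q_Y)/3.
Solving the pair: q_Y = 740/9, q_K = 662/9.
Price P = 378 - (3/2)·(1402/9) = 433/3.
Yarrow's profit: (433/3 - 21)·(740/9) = 10140.7407.

10140.74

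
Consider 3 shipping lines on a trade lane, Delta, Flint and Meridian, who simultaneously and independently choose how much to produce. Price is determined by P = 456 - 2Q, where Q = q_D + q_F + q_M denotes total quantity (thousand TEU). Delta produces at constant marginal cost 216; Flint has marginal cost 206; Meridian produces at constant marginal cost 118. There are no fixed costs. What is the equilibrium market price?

Delta's profit: π_D = (456 - 2Q)q_D - (216q_D). Setting ∂π_D/∂q_D = 0: 240 - 4q_D - 2(q_F + q_M) = 0.
Flint's profit: π_F = (456 - 2Q)q_F - (206q_F). Setting ∂π_F/∂q_F = 0: 250 - 4q_F - 2(q_D + q_M) = 0.
Meridian's profit: π_M = (456 - 2Q)q_M - (118q_M). Setting ∂π_M/∂q_M = 0: 338 - 4q_M - 2(q_D + q_F) = 0.
Adding the 3 first-order conditions: 828 − 8Q = 0, so Q = 207/2.
Back-substituting: q_D = (240 − 207)/2 = 33/2, q_F = (250 − 207)/2 = 43/2, q_M = (338 − 207)/2 = 131/2.
Total output Q = 207/2, so price P = 456 - 2·(207/2) = 249.

249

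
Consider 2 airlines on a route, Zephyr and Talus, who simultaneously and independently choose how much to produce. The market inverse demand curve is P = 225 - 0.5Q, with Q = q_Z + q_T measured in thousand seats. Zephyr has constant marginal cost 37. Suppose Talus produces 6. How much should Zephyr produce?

185

With the rival's output fixed at 6, Zephyr's profit is π_Z = (225 - (1/2)·6 - (1/2)q_Z)q_Z - (37q_Z) = (222 - (1/2)q_Z)q_Z - (37q_Z).
∂π_Z/∂q_Z = 185 - q_Z = 0, so q_Z = 185.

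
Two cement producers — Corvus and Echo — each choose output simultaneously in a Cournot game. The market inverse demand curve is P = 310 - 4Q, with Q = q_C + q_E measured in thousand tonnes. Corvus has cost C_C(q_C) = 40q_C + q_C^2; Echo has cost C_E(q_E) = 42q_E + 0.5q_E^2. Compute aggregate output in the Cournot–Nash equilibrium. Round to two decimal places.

Corvus's profit: π_C = (310 - 4Q)q_C - (40q_C + q_C²). Setting ∂π_C/∂q_C = 0: 270 - 10q_C - 4(q_E) = 0.
Echo's profit: π_E = (310 - 4Q)q_E - (42q_E + (1/2)q_E²). Setting ∂π_E/∂q_E = 0: 268 - 9q_E - 4(q_C) = 0.
Best responses: q_C = (270 - 4q_E)/10, q_E = (268 - 4q_C)/9.
Solving the pair: q_C = 679/37, q_E = 800/37.
Total output Q = 679/37 + 800/37 = 1479/37.

39.97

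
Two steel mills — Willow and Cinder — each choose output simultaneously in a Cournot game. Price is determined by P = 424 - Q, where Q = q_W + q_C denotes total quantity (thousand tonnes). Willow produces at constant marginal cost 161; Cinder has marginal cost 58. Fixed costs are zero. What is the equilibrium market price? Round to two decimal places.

Willow's profit: π_W = (424 - Q)q_W - (161q_W). Setting ∂π_W/∂q_W = 0: 263 - 2q_W - (q_C) = 0.
Cinder's profit: π_C = (424 - Q)q_C - (58q_C). Setting ∂π_C/∂q_C = 0: 366 - 2q_C - (q_W) = 0.
Rearranging gives the reaction functions q_W = (263 - q_C)/2 and q_C = (366 - q_W)/2.
Solving the pair: q_W = 160/3, q_C = 469/3.
Total output Q = 629/3, so price P = 424 - 629/3 = 643/3.

214.33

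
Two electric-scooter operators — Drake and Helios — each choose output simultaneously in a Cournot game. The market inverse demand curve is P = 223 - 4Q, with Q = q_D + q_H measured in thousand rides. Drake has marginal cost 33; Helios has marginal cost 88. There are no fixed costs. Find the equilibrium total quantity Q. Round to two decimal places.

27.08

Drake's profit: π_D = (223 - 4Q)q_D - (33q_D). Setting ∂π_D/∂q_D = 0: 190 - 8q_D - 4(q_H) = 0.
Helios's profit: π_H = (223 - 4Q)q_H - (88q_H). Setting ∂π_H/∂q_H = 0: 135 - 8q_H - 4(q_D) = 0.
Best responses: q_D = (190 - 4q_H)/8, q_H = (135 - 4q_D)/8.
Substituting one into the other gives q_D = 245/12 and q_H = 20/3.
Total output Q = 245/12 + 20/3 = 325/12.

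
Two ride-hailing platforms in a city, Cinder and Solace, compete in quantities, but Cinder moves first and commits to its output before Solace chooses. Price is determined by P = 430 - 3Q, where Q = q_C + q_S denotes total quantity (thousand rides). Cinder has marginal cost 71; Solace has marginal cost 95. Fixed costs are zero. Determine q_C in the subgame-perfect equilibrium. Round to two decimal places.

63.83

The follower Solace best-responds to any q_C: π_S = (430 - 3Q)q_S - 95q_S.
Setting the follower's marginal profit to zero, 335 - 3q_C - 6q_S = 0, i.e. q_S = (335 - 3q_C)/6.
The leader anticipates this reaction. Substituting into P = 430 - 3Q gives P = 525/2 - (3/2)q_C, so π_C = (525/2 - (3/2)q_C)q_C - 71q_C.
The leader's first-order condition 383/2 - 3q_C = 0 yields q_C = 383/6.
Then q_S = (335 - 3·(383/6))/6 = 287/12.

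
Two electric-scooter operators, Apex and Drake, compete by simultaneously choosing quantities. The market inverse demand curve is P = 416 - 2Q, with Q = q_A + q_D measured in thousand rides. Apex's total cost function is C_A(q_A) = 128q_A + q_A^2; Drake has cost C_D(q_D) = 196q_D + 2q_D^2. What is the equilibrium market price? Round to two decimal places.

Apex's profit: π_A = (416 - 2Q)q_A - (128q_A + q_A²). Setting ∂π_A/∂q_A = 0: 288 - 6q_A - 2(q_D) = 0.
Drake's profit: π_D = (416 - 2Q)q_D - (196q_D + 2q_D²). Setting ∂π_D/∂q_D = 0: 220 - 8q_D - 2(q_A) = 0.
Rearranging gives the reaction functions q_A = (288 - 2q_D)/6 and q_D = (220 - 2q_A)/8.
Substituting one into the other gives q_A = 466/11 and q_D = 186/11.
Total output Q = 652/11, so price P = 416 - 2·(652/11) = 297.4545.

297.45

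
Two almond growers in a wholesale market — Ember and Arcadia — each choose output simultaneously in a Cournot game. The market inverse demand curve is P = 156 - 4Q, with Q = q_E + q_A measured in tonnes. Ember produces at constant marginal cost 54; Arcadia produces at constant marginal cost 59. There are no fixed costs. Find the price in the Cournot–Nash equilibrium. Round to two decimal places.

Ember's profit: π_E = (156 - 4Q)q_E - (54q_E). Setting ∂π_E/∂q_E = 0: 102 - 8q_E - 4(q_A) = 0.
Arcadia's profit: π_A = (156 - 4Q)q_A - (59q_A). Setting ∂π_A/∂q_A = 0: 97 - 8q_A - 4(q_E) = 0.
Best responses: q_E = (102 - 4q_A)/8, q_A = (97 - 4q_E)/8.
Substituting one into the other gives q_E = 107/12 and q_A = 23/3.
Total output Q = 199/12, so price P = 156 - 4·(199/12) = 269/3.

89.67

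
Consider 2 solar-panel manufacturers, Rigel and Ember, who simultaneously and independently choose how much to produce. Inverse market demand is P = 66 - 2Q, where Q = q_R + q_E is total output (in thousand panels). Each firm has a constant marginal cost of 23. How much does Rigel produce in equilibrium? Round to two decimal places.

A representative firm's profit is π_i = q_i(66 - 2Q) - 23q_i.
First-order condition (treating rivals' output as given): 43 - 4q_i - 2q_j = 0.
By symmetry each firm produces the same amount; substituting q_j = q_i yields q_i = 43/6.

7.17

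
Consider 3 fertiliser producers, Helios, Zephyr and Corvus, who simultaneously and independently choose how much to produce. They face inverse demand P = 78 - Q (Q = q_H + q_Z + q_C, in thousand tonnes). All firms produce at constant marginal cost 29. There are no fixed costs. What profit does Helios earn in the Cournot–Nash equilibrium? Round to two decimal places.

150.06

Each firm earns π_i = (78 - Q)q_i - 29q_i.
Setting ∂π_i/∂q_i = 0 with rivals' quantities fixed: 49 - 2q_i - Σ_{j≠i} q_j = 0.
By symmetry each firm produces the same amount; substituting Σ_{j≠i} q_j = 2q_i yields q_i = 49/4.
Price P = 78 - 147/4 = 165/4.
Helios's profit: (165/4 - 29)·(49/4) = 150.0625.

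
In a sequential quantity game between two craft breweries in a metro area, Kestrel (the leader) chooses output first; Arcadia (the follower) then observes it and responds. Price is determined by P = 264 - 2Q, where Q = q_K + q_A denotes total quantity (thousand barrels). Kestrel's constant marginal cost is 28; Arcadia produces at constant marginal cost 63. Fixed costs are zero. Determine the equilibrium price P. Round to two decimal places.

The follower Arcadia best-responds to any q_K: π_A = (264 - 2Q)q_A - 63q_A.
Follower FOC: 201 - 2q_K - 4q_A = 0, so q_A(q_K) = (201 - 2q_K)/4.
Kestrel substitutes q_A(q_K) into its own profit: π_K = q_K(264 - 2q_K - (201 - 2q_K)/2) - 28q_K = (327/2 - q_K)q_K - 28q_K.
The leader's first-order condition 271/2 - 2q_K = 0 yields q_K = 271/4.
Then q_A = (201 - 2·(271/4))/4 = 131/8.
Total output Q = 673/8, so price P = 264 - 2·(673/8) = 383/4.

95.75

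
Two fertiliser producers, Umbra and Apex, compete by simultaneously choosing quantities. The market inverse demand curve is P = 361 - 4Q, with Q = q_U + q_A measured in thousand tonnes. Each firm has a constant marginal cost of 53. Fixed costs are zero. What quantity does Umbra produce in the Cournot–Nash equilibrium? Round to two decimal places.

25.67

A representative firm's profit is π_i = q_i(361 - 4Q) - 53q_i.
First-order condition (treating rivals' output as given): 308 - 8q_i - 4q_j = 0.
By symmetry each firm produces the same amount; substituting q_j = q_i yields q_i = 308/12 = 77/3.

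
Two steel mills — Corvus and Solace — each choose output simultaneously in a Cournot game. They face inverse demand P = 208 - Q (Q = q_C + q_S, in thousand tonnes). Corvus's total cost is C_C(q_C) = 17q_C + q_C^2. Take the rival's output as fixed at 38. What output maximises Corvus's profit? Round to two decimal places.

38.25

With the rival's output fixed at 38, Corvus's profit is π_C = (208 - 38 - q_C)q_C - (17q_C + q_C²) = (170 - q_C)q_C - (17q_C + q_C²).
∂π_C/∂q_C = 153 - 4q_C = 0, so q_C = 153/4.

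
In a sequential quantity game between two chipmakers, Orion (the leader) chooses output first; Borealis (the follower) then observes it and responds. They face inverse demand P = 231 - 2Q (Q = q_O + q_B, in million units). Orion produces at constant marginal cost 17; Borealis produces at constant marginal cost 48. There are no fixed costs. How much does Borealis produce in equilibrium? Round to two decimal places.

Solve by backward induction. Given q_O, the follower Borealis maximises π_B = (231 - 2q_O - 2q_B)q_B - 48q_B.
Follower FOC: 183 - 2q_O - 4q_B = 0, so q_B(q_O) = (183 - 2q_O)/4.
Orion substitutes q_B(q_O) into its own profit: π_O = q_O(231 - 2q_O - (183 - 2q_O)/2) - 17q_O = (279/2 - q_O)q_O - 17q_O.
The leader's first-order condition 245/2 - 2q_O = 0 yields q_O = 245/4.
Then q_B = (183 - 2·(245/4))/4 = 121/8.

15.13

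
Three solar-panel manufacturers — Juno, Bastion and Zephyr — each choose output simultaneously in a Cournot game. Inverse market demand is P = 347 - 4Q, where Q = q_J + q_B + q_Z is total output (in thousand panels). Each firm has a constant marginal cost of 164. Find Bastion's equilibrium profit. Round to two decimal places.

Each firm earns π_i = (347 - 4Q)q_i - 164q_i.
Setting ∂π_i/∂q_i = 0 with rivals' quantities fixed: 183 - 8q_i - 4·Σ_{j≠i} q_j = 0.
With identical firms every q_j equals q_i, so Σ_{j≠i} q_j = 2q_i and 183 = 16q_i, giving q_i = 183/16.
Price P = 347 - 4·(549/16) = 839/4.
Bastion's profit: (839/4 - 164)·(183/16) = 523.2656.

523.27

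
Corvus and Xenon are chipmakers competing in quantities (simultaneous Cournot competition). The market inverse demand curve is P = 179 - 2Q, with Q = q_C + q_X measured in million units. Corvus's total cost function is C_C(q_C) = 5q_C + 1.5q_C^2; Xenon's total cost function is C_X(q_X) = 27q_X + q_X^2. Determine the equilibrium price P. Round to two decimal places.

Corvus's profit: π_C = (179 - 2Q)q_C - (5q_C + (3/2)q_C²). Setting ∂π_C/∂q_C = 0: 174 - 7q_C - 2(q_X) = 0.
Xenon's first-order condition: 152 - 6q_X - 2(q_C) = 0.
Best responses: q_C = (174 - 2q_X)/7, q_X = (152 - 2q_C)/6.
Solving the pair: q_C = 370/19, q_X = 358/19.
Total output Q = 728/19, so price P = 179 - 2·(728/19) = 1945/19.

102.37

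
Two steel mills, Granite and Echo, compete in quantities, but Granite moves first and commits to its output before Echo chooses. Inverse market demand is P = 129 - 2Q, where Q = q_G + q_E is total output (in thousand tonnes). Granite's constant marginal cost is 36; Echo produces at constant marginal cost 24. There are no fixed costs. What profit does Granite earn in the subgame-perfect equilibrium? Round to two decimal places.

The follower Echo best-responds to any q_G: π_E = (129 - 2Q)q_E - 24q_E.
Follower FOC: 105 - 2q_G - 4q_E = 0, so q_E(q_G) = (105 - 2q_G)/4.
The leader anticipates this reaction. Substituting into P = 129 - 2Q gives P = 153/2 - q_G, so π_G = (153/2 - q_G)q_G - 36q_G.
Maximising: ∂π_G/∂q_G = 81/2 - 2q_G = 0, giving q_G = 81/4.
Then q_E = (105 - 2·(81/4))/4 = 129/8.
Price P = 129 - 2·(291/8) = 225/4.
Granite's profit: (225/4 - 36)·(81/4) = 410.0625.

410.06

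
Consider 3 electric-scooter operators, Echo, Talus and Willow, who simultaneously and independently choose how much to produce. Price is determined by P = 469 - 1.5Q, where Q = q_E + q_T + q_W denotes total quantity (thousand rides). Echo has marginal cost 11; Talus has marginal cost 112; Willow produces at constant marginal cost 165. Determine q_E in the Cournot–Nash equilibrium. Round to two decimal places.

Echo's profit: π_E = (469 - 1.5Q)q_E - (11q_E). Setting ∂π_E/∂q_E = 0: 458 - 3q_E - (3/2)(q_T + q_W) = 0.
Talus's first-order condition: 357 - 3q_T - (3/2)(q_E + q_W) = 0.
Willow's first-order condition: 304 - 3q_W - (3/2)(q_E + q_T) = 0.
Summing all 3 equations gives 1119 − 6Q = 0, hence Q = 373/2.
Back-substituting: q_E = (458 − 1119/4)/(3/2) = 713/6, q_T = (357 − 1119/4)/(3/2) = 103/2, q_W = (304 − 1119/4)/(3/2) = 97/6.

118.83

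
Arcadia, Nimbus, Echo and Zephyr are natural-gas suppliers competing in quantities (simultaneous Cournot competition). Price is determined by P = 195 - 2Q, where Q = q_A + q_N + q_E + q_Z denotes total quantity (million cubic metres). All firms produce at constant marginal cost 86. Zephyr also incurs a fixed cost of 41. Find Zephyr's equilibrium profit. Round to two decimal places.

196.62

Each firm earns π_i = (195 - 2Q)q_i - 86q_i.
First-order condition (treating rivals' output as given): 109 - 4q_i - 2·Σ_{j≠i} q_j = 0.
By symmetry each firm produces the same amount; substituting Σ_{j≠i} q_j = 3q_i yields q_i = 109/10.
Price P = 195 - 2·(218/5) = 539/5.
Zephyr's profit: (539/5 - 86)·(109/10) - 41 = 196.6200.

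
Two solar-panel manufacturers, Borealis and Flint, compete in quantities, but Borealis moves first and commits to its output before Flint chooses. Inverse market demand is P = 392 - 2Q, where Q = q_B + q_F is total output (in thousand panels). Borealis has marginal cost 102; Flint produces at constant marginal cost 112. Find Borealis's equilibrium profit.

5625

The follower Flint best-responds to any q_B: π_F = (392 - 2Q)q_F - 112q_F.
Setting the follower's marginal profit to zero, 280 - 2q_B - 4q_F = 0, i.e. q_F = (280 - 2q_B)/4.
Borealis substitutes q_F(q_B) into its own profit: π_B = q_B(392 - 2q_B - (280 - 2q_B)/2) - 102q_B = (252 - q_B)q_B - 102q_B.
Maximising: ∂π_B/∂q_B = 150 - 2q_B = 0, giving q_B = 75.
Then q_F = (280 - 2·75)/4 = 65/2.
Price P = 392 - 2·(215/2) = 177.
Borealis's profit: (177 - 102)·75 = 5625.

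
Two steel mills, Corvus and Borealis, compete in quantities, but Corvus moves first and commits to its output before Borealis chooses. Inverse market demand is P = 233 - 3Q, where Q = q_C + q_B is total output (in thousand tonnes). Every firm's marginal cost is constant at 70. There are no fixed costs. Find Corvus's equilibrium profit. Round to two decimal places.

Solve by backward induction. Given q_C, the follower Borealis maximises π_B = (233 - 3q_C - 3q_B)q_B - 70q_B.
Follower FOC: 163 - 3q_C - 6q_B = 0, so q_B(q_C) = (163 - 3q_C)/6.
Corvus substitutes q_B(q_C) into its own profit: π_C = q_C(233 - 3q_C - (163 - 3q_C)/2) - 70q_C = (303/2 - (3/2)q_C)q_C - 70q_C.
Leader FOC: 163/2 - 3q_C = 0, so q_C = 163/6.
Then q_B = (163 - 3·(163/6))/6 = 163/12.
Price P = 233 - 3·(163/4) = 443/4.
Corvus's profit: (443/4 - 70)·(163/6) = 1107.0417.

1107.04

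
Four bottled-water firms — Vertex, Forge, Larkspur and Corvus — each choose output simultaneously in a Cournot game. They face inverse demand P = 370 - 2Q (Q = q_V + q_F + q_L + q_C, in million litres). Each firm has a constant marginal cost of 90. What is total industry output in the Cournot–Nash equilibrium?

112

A representative firm's profit is π_i = q_i(370 - 2Q) - 90q_i.
Setting ∂π_i/∂q_i = 0 with rivals' quantities fixed: 280 - 4q_i - 2·Σ_{j≠i} q_j = 0.
With identical firms every q_j equals q_i, so Σ_{j≠i} q_j = 3q_i and 280 = 10q_i, giving q_i = 28.
Total output Q = 28 + 28 + 28 + 28 = 112.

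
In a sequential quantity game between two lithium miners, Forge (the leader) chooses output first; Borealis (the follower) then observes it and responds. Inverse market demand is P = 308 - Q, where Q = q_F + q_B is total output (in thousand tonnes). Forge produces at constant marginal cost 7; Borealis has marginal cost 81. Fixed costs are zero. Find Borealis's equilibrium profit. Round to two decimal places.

390.06

The follower Borealis best-responds to any q_F: π_B = (308 - Q)q_B - 81q_B.
∂π_B/∂q_B = 227 - q_F - 2q_B = 0 gives the reaction function q_B = (227 - q_F)/2.
Forge substitutes q_B(q_F) into its own profit: π_F = q_F(308 - q_F - (227 - q_F)/2) - 7q_F = (389/2 - (1/2)q_F)q_F - 7q_F.
Maximising: ∂π_F/∂q_F = 375/2 - q_F = 0, giving q_F = 375/2.
Then q_B = (227 - 375/2)/2 = 79/4.
Price P = 308 - 829/4 = 403/4.
Borealis's profit: (403/4 - 81)·(79/4) = 390.0625.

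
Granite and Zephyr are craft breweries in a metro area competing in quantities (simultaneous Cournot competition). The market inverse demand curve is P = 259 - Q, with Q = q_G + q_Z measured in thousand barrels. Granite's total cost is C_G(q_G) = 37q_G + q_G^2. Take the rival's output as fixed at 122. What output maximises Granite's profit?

25

With the rival's output fixed at 122, Granite's profit is π_G = (259 - 122 - q_G)q_G - (37q_G + q_G²) = (137 - q_G)q_G - (37q_G + q_G²).
∂π_G/∂q_G = 100 - 4q_G = 0, so q_G = 25.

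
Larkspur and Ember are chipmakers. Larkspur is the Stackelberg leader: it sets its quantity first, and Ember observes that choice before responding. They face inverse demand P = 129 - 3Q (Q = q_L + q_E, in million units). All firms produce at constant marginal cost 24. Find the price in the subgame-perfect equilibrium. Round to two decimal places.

Solve by backward induction. Given q_L, the follower Ember maximises π_E = (129 - 3q_L - 3q_E)q_E - 24q_E.
Follower FOC: 105 - 3q_L - 6q_E = 0, so q_E(q_L) = (105 - 3q_L)/6.
Larkspur substitutes q_E(q_L) into its own profit: π_L = q_L(129 - 3q_L - (105 - 3q_L)/2) - 24q_L = (153/2 - (3/2)q_L)q_L - 24q_L.
The leader's first-order condition 105/2 - 3q_L = 0 yields q_L = 35/2.
Then q_E = (105 - 3·(35/2))/6 = 35/4.
Total output Q = 105/4, so price P = 129 - 3·(105/4) = 201/4.

50.25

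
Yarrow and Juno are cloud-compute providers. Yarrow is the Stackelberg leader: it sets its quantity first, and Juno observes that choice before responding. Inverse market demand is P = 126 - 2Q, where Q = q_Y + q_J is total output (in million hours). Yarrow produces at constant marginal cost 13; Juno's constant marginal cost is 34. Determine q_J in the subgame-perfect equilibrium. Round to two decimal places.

6.25

Solve by backward induction. Given q_Y, the follower Juno maximises π_J = (126 - 2q_Y - 2q_J)q_J - 34q_J.
Follower FOC: 92 - 2q_Y - 4q_J = 0, so q_J(q_Y) = (92 - 2q_Y)/4.
Yarrow substitutes q_J(q_Y) into its own profit: π_Y = q_Y(126 - 2q_Y - (92 - 2q_Y)/2) - 13q_Y = (80 - q_Y)q_Y - 13q_Y.
The leader's first-order condition 67 - 2q_Y = 0 yields q_Y = 67/2.
Then q_J = (92 - 2·(67/2))/4 = 25/4.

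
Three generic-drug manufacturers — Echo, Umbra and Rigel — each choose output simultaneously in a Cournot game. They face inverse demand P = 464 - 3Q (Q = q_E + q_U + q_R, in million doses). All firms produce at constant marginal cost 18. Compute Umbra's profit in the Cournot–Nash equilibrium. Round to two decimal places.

4144.08

Each firm earns π_i = (464 - 3Q)q_i - 18q_i.
First-order condition (treating rivals' output as given): 446 - 6q_i - 3·Σ_{j≠i} q_j = 0.
With identical firms every q_j equals q_i, so Σ_{j≠i} q_j = 2q_i and 446 = 12q_i, giving q_i = 223/6.
Price P = 464 - 3·(223/2) = 259/2.
Umbra's profit: (259/2 - 18)·(223/6) = 4144.0833.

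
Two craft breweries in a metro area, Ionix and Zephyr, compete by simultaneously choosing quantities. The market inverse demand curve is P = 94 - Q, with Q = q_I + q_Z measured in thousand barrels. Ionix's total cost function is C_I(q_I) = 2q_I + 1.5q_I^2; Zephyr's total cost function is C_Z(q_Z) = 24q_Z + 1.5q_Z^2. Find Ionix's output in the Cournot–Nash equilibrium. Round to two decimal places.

Ionix's profit: π_I = (94 - Q)q_I - (2q_I + (3/2)q_I²). Setting ∂π_I/∂q_I = 0: 92 - 5q_I - (q_Z) = 0.
Zephyr's first-order condition: 70 - 5q_Z - (q_I) = 0.
Rearranging gives the reaction functions q_I = (92 - q_Z)/5 and q_Z = (70 - q_I)/5.
Solving the pair: q_I = 65/4, q_Z = 43/4.

16.25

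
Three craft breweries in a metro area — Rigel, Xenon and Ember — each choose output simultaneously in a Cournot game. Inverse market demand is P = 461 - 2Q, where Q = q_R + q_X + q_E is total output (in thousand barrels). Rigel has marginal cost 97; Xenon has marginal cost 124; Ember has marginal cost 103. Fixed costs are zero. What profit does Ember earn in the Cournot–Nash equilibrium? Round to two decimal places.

Rigel's profit: π_R = (461 - 2Q)q_R - (97q_R). Setting ∂π_R/∂q_R = 0: 364 - 4q_R - 2(q_X + q_E) = 0.
Xenon's profit: π_X = (461 - 2Q)q_X - (124q_X). Setting ∂π_X/∂q_X = 0: 337 - 4q_X - 2(q_R + q_E) = 0.
Ember's first-order condition: 358 - 4q_E - 2(q_R + q_X) = 0.
Summing all 3 equations gives 1059 − 8Q = 0, hence Q = 1059/8.
Back-substituting: q_R = (364 − 1059/4)/2 = 397/8, q_X = (337 − 1059/4)/2 = 289/8, q_E = (358 − 1059/4)/2 = 373/8.
Price P = 461 - 2·(1059/8) = 785/4.
Ember's profit: (785/4 - 103)·(373/8) = 4347.7813.

4347.78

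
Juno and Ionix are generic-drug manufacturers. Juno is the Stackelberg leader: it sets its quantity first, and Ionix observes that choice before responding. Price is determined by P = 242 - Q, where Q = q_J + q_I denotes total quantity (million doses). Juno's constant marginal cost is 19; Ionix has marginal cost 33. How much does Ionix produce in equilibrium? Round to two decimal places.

45.25

Solve by backward induction. Given q_J, the follower Ionix maximises π_I = (242 - q_J - q_I)q_I - 33q_I.
Follower FOC: 209 - q_J - 2q_I = 0, so q_I(q_J) = (209 - q_J)/2.
Juno substitutes q_I(q_J) into its own profit: π_J = q_J(242 - q_J - (209 - q_J)/2) - 19q_J = (275/2 - (1/2)q_J)q_J - 19q_J.
Leader FOC: 237/2 - q_J = 0, so q_J = 237/2.
Then q_I = (209 - 237/2)/2 = 181/4.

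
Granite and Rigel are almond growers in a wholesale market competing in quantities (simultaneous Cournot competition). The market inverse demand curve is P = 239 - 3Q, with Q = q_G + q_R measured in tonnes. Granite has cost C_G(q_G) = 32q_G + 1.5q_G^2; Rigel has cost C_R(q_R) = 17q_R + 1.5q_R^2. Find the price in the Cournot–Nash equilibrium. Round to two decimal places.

Granite's profit: π_G = (239 - 3Q)q_G - (32q_G + (3/2)q_G²). Setting ∂π_G/∂q_G = 0: 207 - 9q_G - 3(q_R) = 0.
Rigel's profit: π_R = (239 - 3Q)q_R - (17q_R + (3/2)q_R²). Setting ∂π_R/∂q_R = 0: 222 - 9q_R - 3(q_G) = 0.
Best responses: q_G = (207 - 3q_R)/9, q_R = (222 - 3q_G)/9.
Substituting one into the other gives q_G = 133/8 and q_R = 153/8.
Total output Q = 143/4, so price P = 239 - 3·(143/4) = 527/4.

131.75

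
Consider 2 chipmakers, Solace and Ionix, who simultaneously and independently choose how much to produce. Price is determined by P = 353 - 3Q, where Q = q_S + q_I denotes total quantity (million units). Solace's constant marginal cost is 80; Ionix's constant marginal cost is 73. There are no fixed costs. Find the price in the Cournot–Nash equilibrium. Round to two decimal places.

168.67

Solace's profit: π_S = (353 - 3Q)q_S - (80q_S). Setting ∂π_S/∂q_S = 0: 273 - 6q_S - 3(q_I) = 0.
Ionix's profit: π_I = (353 - 3Q)q_I - (73q_I). Setting ∂π_I/∂q_I = 0: 280 - 6q_I - 3(q_S) = 0.
Rearranging gives the reaction functions q_S = (273 - 3q_I)/6 and q_I = (280 - 3q_S)/6.
Substituting one into the other gives q_S = 266/9 and q_I = 287/9.
Total output Q = 553/9, so price P = 353 - 3·(553/9) = 506/3.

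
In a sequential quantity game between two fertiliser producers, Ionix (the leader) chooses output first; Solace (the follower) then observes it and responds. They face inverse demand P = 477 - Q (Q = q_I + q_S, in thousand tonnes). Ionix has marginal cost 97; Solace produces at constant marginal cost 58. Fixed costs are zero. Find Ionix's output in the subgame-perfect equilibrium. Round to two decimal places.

Solve by backward induction. Given q_I, the follower Solace maximises π_S = (477 - q_I - q_S)q_S - 58q_S.
Follower FOC: 419 - q_I - 2q_S = 0, so q_S(q_I) = (419 - q_I)/2.
Ionix substitutes q_S(q_I) into its own profit: π_I = q_I(477 - q_I - (419 - q_I)/2) - 97q_I = (535/2 - (1/2)q_I)q_I - 97q_I.
The leader's first-order condition 341/2 - q_I = 0 yields q_I = 341/2.
Then q_S = (419 - 341/2)/2 = 497/4.

170.50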